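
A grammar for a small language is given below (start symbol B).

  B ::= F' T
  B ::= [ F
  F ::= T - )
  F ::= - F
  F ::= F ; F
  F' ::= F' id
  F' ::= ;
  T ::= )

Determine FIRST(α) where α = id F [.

id is a terminal; add {id} and stop.

{ id }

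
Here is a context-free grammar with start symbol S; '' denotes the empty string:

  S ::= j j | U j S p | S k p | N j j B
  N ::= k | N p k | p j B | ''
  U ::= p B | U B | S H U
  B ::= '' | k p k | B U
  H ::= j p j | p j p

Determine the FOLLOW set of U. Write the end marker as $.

In S ::= U j S p: add FIRST(j S p) = { j }.
In U ::= U B: add FIRST(B)\{''} = { j, k, p }.
  Since B is nullable, also add FOLLOW(U) = { $, j, k, p }.
In U ::= S H U: U is at the end, add FOLLOW(U) = { $, j, k, p }.
In B ::= B U: U is at the end, add FOLLOW(B) = { $, j, k, p }.
Union: FOLLOW(U) = { $, j, k, p }.

{ $, j, k, p }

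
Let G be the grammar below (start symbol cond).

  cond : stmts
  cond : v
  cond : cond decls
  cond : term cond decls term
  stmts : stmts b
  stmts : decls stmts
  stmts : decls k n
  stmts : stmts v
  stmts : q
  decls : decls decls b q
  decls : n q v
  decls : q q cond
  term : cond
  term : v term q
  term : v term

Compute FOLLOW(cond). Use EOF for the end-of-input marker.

cond is the start symbol, so EOF ∈ FOLLOW(cond).
In cond : cond decls: add FIRST(decls) = { n, q }.
In cond : term cond decls term: add FIRST(decls term) = { n, q }.
In decls : q q cond: cond is at the end, add FOLLOW(decls) = { EOF, b, k, n, q, v }.
In term : cond: cond is at the end, add FOLLOW(term) = { EOF, b, k, n, q, v }.
Union: FOLLOW(cond) = { EOF, b, k, n, q, v }.

{ EOF, b, k, n, q, v }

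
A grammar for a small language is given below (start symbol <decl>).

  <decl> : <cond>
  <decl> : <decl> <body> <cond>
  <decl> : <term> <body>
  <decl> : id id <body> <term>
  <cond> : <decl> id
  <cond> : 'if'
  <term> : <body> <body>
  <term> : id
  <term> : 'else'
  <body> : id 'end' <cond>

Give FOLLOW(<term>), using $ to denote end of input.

{ $, id }

In <decl> : <term> <body>: add FIRST(<body>) = { id }.
In <decl> : id id <body> <term>: <term> is at the end, add FOLLOW(<decl>) = { $, id }.
Union: FOLLOW(<term>) = { $, id }.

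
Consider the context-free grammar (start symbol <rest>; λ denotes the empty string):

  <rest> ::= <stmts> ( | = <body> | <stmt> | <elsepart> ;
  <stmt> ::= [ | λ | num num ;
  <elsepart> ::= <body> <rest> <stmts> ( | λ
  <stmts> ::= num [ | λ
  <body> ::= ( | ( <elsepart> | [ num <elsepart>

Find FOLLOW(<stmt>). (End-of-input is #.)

{ #, (, num }

In <rest> ::= <stmt>: <stmt> is at the end, add FOLLOW(<rest>) = { #, (, num }.
Union: FOLLOW(<stmt>) = { #, (, num }.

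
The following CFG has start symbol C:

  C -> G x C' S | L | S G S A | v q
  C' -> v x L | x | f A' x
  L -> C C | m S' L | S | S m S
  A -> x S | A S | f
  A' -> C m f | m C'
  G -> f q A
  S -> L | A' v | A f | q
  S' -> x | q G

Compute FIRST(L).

From L -> C C: add FIRST(C) = { f, m, q, v, x }.
L -> m S' L contributes {m}.
From L -> S: add FIRST(S) = { f, m, q, v, x }.
From L -> S m S: add FIRST(S) = { f, m, q, v, x }.
Union: FIRST(L) = { f, m, q, v, x }.

{ f, m, q, v, x }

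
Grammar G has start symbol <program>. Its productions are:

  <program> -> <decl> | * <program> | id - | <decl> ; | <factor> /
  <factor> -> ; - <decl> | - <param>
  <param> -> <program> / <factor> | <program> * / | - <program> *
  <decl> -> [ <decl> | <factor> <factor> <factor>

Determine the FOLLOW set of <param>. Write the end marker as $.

In <factor> -> - <param>: <param> is at the end, add FOLLOW(<factor>) = { $, *, -, /, ; }.
Union: FOLLOW(<param>) = { $, *, -, /, ; }.

{ $, *, -, /, ; }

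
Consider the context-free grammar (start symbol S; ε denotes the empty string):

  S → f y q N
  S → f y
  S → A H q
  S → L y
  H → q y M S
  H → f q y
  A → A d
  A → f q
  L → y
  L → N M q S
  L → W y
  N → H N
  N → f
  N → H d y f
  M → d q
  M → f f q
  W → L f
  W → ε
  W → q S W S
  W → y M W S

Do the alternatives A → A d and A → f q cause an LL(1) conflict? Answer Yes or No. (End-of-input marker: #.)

Yes

FIRST(A d) = { f } and FIRST(f q) = { f }.
Both contain f, so the two alternatives are not disjoint — LL(1) conflict.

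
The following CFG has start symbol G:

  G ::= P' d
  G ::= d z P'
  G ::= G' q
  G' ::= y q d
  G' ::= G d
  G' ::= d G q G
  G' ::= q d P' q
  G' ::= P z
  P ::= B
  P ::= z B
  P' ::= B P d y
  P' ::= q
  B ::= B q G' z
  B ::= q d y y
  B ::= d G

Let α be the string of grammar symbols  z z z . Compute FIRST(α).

z is a terminal; add {z} and stop.

{ z }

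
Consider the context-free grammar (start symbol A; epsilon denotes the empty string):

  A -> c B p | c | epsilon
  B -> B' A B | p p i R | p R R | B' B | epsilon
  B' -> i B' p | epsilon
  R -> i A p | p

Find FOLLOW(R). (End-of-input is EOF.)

In B -> p p i R: R is at the end, add FOLLOW(B) = { p }.
In B -> p R R: add FIRST(R) = { i, p }.
In B -> p R R: R is at the end, add FOLLOW(B) = { p }.
Union: FOLLOW(R) = { i, p }.

{ i, p }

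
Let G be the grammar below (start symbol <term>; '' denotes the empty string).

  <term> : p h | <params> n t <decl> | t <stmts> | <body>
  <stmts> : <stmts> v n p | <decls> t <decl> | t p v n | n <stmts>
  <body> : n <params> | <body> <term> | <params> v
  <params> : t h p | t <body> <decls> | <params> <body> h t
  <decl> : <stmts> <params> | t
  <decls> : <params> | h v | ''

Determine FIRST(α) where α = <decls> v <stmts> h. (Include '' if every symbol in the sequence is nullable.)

Add FIRST(<decls>)\{''} = { h, t }; <decls> is nullable, continue.
v is a terminal; add {v} and stop.

{ h, t, v }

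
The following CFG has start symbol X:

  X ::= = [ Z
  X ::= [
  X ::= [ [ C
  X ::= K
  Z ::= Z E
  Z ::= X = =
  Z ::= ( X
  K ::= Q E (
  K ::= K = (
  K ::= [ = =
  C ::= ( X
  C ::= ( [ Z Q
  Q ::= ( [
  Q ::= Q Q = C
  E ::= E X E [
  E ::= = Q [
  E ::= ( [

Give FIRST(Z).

{ (, =, [ }

From Z ::= Z E: add FIRST(Z) = { (, =, [ }.
From Z ::= X = =: add FIRST(X) = { (, =, [ }.
Z ::= ( X contributes {(}.
Union: FIRST(Z) = { (, =, [ }.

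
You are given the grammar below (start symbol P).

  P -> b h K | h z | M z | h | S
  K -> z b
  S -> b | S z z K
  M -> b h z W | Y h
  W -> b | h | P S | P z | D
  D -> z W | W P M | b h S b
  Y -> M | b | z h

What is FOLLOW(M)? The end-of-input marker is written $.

{ b, h, z }

In P -> M z: add FIRST(z) = { z }.
In D -> W P M: M is at the end, add FOLLOW(D) = { b, h, z }.
In Y -> M: M is at the end, add FOLLOW(Y) = { h }.
Union: FOLLOW(M) = { b, h, z }.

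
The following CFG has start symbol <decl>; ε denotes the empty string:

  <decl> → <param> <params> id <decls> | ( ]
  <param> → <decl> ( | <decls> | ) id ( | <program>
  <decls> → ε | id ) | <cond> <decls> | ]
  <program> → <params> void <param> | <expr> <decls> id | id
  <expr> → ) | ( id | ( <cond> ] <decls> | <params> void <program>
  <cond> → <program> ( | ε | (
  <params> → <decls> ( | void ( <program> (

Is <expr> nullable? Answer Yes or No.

Nullable nonterminals: <cond>, <decls>, <param>.
No production of <expr> has an RHS whose symbols are all nullable, so <expr> is not nullable.

No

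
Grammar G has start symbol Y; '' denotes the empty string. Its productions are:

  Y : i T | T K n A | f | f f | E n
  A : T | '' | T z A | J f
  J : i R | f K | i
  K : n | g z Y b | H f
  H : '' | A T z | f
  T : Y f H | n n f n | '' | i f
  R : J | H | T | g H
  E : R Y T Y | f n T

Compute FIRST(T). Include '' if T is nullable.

{ f, g, i, n, z, '' }

From T : Y f H: add FIRST(Y) = { f, g, i, n, z }.
T : n n f n contributes {n}.
T : '' contributes ''.
T : i f contributes {i}.
Union: FIRST(T) = { f, g, i, n, z, '' }.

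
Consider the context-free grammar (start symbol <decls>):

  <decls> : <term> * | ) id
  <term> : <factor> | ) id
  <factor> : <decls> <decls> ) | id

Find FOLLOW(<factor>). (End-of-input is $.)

In <term> : <factor>: <factor> is at the end, add FOLLOW(<term>) = { * }.
Union: FOLLOW(<factor>) = { * }.

{ * }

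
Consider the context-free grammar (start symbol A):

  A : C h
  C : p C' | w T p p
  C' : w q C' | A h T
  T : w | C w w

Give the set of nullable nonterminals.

No nonterminal has an empty production or an RHS whose symbols are all nullable.

{ } (none)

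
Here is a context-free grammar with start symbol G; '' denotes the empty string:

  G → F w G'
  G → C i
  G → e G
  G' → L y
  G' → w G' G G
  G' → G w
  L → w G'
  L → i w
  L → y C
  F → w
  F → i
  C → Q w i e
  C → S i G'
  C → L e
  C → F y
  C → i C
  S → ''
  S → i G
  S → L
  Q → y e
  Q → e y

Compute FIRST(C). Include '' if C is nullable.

From C → Q w i e: add FIRST(Q) = { e, y }.
From C → S i G': S nullable, take FIRST(S) ∪ {i} = { i, w, y }.
From C → L e: add FIRST(L) = { i, w, y }.
From C → F y: add FIRST(F) = { i, w }.
C → i C contributes {i}.
Union: FIRST(C) = { e, i, w, y }.

{ e, i, w, y }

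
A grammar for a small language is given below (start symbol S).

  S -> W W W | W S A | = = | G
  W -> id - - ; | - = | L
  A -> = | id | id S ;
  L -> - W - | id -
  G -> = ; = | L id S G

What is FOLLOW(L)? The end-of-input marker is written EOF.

In W -> L: L is at the end, add FOLLOW(W) = { EOF, -, ;, =, id }.
In G -> L id S G: add FIRST(id S G) = { id }.
Union: FOLLOW(L) = { EOF, -, ;, =, id }.

{ EOF, -, ;, =, id }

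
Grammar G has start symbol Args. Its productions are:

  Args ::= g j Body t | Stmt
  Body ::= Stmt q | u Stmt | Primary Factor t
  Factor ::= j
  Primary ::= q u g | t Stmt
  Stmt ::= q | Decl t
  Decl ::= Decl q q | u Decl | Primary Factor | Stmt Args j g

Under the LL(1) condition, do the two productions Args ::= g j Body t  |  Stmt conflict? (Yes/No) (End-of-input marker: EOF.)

No

FIRST(g j Body t) = { g } and FIRST(Stmt) = { q, t, u }.
The FIRST sets are disjoint and neither alternative is nullable — no conflict.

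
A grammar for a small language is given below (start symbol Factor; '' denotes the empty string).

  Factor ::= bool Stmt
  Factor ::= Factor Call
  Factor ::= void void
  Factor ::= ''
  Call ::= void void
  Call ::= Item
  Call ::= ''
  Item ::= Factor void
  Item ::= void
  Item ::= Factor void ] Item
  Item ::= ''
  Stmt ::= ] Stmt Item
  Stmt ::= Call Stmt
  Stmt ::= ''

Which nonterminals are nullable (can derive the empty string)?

{ Call, Factor, Item, Stmt }

Directly nullable (have an ''-production): Factor, Call, Item, Stmt.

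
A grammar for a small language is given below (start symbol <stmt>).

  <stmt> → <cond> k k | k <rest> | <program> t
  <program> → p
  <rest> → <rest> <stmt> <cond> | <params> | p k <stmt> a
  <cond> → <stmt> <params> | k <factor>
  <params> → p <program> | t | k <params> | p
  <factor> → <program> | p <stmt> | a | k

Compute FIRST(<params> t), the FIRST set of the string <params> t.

{ k, p, t }

Add FIRST(<params>) = { k, p, t }; <params> is not nullable, stop.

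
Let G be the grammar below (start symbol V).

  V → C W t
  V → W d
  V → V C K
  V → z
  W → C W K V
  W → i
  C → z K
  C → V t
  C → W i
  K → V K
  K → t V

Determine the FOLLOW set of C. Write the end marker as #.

{ i, t, z }

In V → C W t: add FIRST(W t) = { i, z }.
In V → V C K: add FIRST(K) = { i, t, z }.
In W → C W K V: add FIRST(W K V) = { i, z }.
Union: FOLLOW(C) = { i, t, z }.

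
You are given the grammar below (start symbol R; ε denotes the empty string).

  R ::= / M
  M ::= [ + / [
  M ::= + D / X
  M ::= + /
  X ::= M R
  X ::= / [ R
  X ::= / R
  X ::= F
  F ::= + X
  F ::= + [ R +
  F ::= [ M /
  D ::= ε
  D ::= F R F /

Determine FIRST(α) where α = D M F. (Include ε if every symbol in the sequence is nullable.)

Add FIRST(D)\{ε} = { +, [ }; D is nullable, continue.
Add FIRST(M) = { +, [ }; M is not nullable, stop.

{ +, [ }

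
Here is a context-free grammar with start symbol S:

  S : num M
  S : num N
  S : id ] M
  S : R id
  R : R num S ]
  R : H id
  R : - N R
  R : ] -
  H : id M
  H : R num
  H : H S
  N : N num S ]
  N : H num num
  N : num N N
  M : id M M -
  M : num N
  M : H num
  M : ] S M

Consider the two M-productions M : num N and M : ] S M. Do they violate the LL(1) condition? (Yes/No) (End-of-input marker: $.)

No

FIRST(num N) = { num } and FIRST(] S M) = { ] }.
The FIRST sets are disjoint and neither alternative is nullable — no conflict.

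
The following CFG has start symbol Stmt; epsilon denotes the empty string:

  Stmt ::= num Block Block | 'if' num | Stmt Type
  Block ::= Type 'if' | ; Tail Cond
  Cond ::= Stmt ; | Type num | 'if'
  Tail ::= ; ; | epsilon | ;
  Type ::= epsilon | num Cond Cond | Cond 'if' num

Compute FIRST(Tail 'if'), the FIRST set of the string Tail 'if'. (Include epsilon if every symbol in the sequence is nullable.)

{ 'if', ; }

Add FIRST(Tail)\{epsilon} = { ; }; Tail is nullable, continue.
'if' is a terminal; add {'if'} and stop.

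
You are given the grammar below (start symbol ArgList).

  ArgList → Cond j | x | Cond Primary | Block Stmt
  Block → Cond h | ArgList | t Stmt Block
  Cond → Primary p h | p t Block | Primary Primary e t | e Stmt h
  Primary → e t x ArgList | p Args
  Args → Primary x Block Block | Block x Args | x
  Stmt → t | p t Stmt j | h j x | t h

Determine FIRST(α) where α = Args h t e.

{ e, p, t, x }

Add FIRST(Args) = { e, p, t, x }; Args is not nullable, stop.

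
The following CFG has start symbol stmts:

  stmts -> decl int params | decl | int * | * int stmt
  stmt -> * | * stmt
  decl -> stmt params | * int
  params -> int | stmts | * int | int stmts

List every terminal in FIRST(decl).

{ * }

From decl -> stmt params: add FIRST(stmt) = { * }.
decl -> * int contributes {*}.
Union: FIRST(decl) = { * }.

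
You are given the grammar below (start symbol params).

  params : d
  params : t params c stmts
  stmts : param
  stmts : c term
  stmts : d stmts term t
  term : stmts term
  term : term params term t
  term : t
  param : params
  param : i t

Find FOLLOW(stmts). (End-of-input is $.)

{ $, c, d, i, t }

In params : t params c stmts: stmts is at the end, add FOLLOW(params) = { $, c, d, i, t }.
In stmts : d stmts term t: add FIRST(term t) = { c, d, i, t }.
In term : stmts term: add FIRST(term) = { c, d, i, t }.
Union: FOLLOW(stmts) = { $, c, d, i, t }.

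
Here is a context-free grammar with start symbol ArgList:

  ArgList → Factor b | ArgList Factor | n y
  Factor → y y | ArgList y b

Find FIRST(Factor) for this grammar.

{ n, y }

Factor → y y contributes {y}.
From Factor → ArgList y b: add FIRST(ArgList) = { n, y }.
Union: FIRST(Factor) = { n, y }.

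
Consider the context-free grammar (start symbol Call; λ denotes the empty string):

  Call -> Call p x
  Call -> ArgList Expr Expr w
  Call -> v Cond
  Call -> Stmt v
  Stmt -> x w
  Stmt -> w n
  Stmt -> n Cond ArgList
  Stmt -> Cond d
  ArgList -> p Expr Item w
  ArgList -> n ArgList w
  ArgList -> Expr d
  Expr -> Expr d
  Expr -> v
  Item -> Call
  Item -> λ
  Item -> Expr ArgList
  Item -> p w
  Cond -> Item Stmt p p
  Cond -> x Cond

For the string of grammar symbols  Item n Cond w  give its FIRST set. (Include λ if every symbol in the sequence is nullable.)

Add FIRST(Item)\{λ} = { n, p, v, w, x }; Item is nullable, continue.
n is a terminal; add {n} and stop.

{ n, p, v, w, x }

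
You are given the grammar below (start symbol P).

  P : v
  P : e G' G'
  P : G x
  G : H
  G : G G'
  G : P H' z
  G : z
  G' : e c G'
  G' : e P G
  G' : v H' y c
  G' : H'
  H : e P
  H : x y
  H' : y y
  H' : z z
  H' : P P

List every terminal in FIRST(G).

From G : H: add FIRST(H) = { e, x }.
From G : G G': add FIRST(G) = { e, v, x, z }.
From G : P H' z: add FIRST(P) = { e, v, x, z }.
G : z contributes {z}.
Union: FIRST(G) = { e, v, x, z }.

{ e, v, x, z }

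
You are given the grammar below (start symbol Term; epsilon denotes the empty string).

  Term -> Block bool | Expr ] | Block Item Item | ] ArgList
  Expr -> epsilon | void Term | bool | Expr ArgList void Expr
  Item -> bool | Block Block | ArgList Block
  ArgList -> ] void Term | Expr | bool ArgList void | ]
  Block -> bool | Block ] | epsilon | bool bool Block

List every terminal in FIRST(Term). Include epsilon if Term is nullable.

{ ], bool, void, epsilon }

From Term -> Block bool: Block nullable, take FIRST(Block) ∪ {bool} = { ], bool }.
From Term -> Expr ]: Expr nullable, take FIRST(Expr) ∪ {]} = { ], bool, void }.
From Term -> Block Item Item: Block, Item, Item nullable, take FIRST(Block) ∪ FIRST(Item) ∪ FIRST(Item) = { ], bool, void }; also epsilon since the whole RHS is nullable.
Term -> ] ArgList contributes {]}.
Union: FIRST(Term) = { ], bool, void, epsilon }.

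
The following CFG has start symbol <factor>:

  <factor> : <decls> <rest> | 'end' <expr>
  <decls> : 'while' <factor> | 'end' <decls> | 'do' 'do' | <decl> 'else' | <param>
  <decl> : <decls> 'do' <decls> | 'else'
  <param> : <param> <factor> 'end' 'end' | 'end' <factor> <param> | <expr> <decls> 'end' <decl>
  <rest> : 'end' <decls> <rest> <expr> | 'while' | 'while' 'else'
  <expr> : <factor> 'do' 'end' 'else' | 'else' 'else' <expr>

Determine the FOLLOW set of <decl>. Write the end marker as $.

In <decls> : <decl> 'else': add FIRST('else') = { 'else' }.
In <param> : <expr> <decls> 'end' <decl>: <decl> is at the end, add FOLLOW(<param>) = { 'do', 'else', 'end', 'while' }.
Union: FOLLOW(<decl>) = { 'do', 'else', 'end', 'while' }.

{ 'do', 'else', 'end', 'while' }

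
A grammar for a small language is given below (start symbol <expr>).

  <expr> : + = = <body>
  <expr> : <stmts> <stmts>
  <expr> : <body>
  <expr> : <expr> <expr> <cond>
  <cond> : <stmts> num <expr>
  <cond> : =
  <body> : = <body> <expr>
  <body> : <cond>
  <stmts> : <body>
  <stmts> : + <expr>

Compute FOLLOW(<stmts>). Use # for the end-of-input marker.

In <expr> : <stmts> <stmts>: add FIRST(<stmts>) = { +, = }.
In <expr> : <stmts> <stmts>: <stmts> is at the end, add FOLLOW(<expr>) = { #, +, =, num }.
In <cond> : <stmts> num <expr>: add FIRST(num <expr>) = { num }.
Union: FOLLOW(<stmts>) = { #, +, =, num }.

{ #, +, =, num }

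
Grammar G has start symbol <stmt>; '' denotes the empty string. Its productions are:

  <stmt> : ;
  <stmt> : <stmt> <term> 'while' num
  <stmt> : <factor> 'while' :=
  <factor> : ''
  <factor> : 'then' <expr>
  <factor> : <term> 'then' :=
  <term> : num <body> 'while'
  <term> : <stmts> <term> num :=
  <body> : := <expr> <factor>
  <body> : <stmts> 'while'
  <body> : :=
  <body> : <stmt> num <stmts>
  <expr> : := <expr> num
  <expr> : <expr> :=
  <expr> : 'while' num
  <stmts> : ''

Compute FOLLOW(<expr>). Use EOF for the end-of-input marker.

In <factor> : 'then' <expr>: <expr> is at the end, add FOLLOW(<factor>) = { 'while' }.
In <body> : := <expr> <factor>: add FIRST(<factor>)\{''} = { 'then', num }.
  Since <factor> is nullable, also add FOLLOW(<body>) = { 'while' }.
In <expr> : := <expr> num: add FIRST(num) = { num }.
In <expr> : <expr> :=: add FIRST(:=) = { := }.
Union: FOLLOW(<expr>) = { 'then', 'while', :=, num }.

{ 'then', 'while', :=, num }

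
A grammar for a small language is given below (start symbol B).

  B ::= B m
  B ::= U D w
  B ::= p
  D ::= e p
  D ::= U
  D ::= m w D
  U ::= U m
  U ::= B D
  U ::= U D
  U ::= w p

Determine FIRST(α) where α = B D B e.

{ p, w }

Add FIRST(B) = { p, w }; B is not nullable, stop.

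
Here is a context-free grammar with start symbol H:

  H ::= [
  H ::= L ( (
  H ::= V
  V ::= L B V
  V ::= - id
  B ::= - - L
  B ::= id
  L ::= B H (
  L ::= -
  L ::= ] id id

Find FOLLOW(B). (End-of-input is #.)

In V ::= L B V: add FIRST(V) = { -, ], id }.
In L ::= B H (: add FIRST(H () = { -, [, ], id }.
Union: FOLLOW(B) = { -, [, ], id }.

{ -, [, ], id }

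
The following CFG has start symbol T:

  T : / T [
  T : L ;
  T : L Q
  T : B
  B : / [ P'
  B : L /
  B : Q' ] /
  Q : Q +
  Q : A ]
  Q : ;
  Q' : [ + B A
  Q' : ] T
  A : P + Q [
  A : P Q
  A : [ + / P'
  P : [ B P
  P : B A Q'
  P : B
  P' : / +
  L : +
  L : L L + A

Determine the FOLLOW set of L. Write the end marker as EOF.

{ +, /, ;, [, ] }

In T : L ;: add FIRST(;) = { ; }.
In T : L Q: add FIRST(Q) = { +, /, ;, [, ] }.
In B : L /: add FIRST(/) = { / }.
In L : L L + A: add FIRST(L + A) = { + }.
In L : L L + A: add FIRST(+ A) = { + }.
Union: FOLLOW(L) = { +, /, ;, [, ] }.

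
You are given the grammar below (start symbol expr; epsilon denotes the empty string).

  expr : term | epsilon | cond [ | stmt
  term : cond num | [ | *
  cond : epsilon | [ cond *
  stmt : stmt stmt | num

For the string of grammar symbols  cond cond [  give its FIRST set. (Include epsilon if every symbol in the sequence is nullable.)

Add FIRST(cond)\{epsilon} = { [ }; cond is nullable, continue.
Add FIRST(cond)\{epsilon} = { [ }; cond is nullable, continue.
[ is a terminal; add {[} and stop.

{ [ }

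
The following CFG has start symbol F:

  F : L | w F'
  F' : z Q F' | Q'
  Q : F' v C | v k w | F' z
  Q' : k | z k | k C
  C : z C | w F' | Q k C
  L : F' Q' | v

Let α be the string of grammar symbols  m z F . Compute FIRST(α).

m is a terminal; add {m} and stop.

{ m }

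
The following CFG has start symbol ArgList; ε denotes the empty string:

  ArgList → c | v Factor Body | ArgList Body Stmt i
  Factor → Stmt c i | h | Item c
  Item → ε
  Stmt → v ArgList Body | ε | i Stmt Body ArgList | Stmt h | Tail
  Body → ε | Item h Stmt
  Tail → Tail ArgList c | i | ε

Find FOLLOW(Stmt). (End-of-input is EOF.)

In ArgList → ArgList Body Stmt i: add FIRST(i) = { i }.
In Factor → Stmt c i: add FIRST(c i) = { c }.
In Stmt → i Stmt Body ArgList: add FIRST(Body ArgList) = { c, h, v }.
In Stmt → Stmt h: add FIRST(h) = { h }.
In Body → Item h Stmt: Stmt is at the end, add FOLLOW(Body) = { EOF, c, h, i, v }.
Union: FOLLOW(Stmt) = { EOF, c, h, i, v }.

{ EOF, c, h, i, v }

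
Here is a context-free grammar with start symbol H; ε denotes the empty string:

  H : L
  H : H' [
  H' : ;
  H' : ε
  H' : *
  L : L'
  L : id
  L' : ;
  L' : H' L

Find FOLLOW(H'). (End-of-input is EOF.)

{ *, ;, [, id }

In H : H' [: add FIRST([) = { [ }.
In L' : H' L: add FIRST(L) = { *, ;, id }.
Union: FOLLOW(H') = { *, ;, [, id }.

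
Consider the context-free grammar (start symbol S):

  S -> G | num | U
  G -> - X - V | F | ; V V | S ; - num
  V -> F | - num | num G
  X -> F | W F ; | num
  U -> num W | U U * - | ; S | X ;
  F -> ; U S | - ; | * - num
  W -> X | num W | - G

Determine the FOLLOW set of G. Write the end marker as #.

{ #, *, -, ;, num }

In S -> G: G is at the end, add FOLLOW(S) = { #, *, -, ;, num }.
In V -> num G: G is at the end, add FOLLOW(V) = { #, *, -, ;, num }.
In W -> - G: G is at the end, add FOLLOW(W) = { #, *, -, ;, num }.
Union: FOLLOW(G) = { #, *, -, ;, num }.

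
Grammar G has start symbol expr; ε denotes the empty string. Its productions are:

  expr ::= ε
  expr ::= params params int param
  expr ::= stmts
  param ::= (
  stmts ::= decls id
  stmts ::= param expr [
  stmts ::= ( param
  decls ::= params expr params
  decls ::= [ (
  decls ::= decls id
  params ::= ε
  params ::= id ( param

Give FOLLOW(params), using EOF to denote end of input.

In expr ::= params params int param: add FIRST(params int param) = { id, int }.
In expr ::= params params int param: add FIRST(int param) = { int }.
In decls ::= params expr params: add FIRST(expr params)\{ε} = { (, [, id, int }.
  Since expr params is nullable, also add FOLLOW(decls) = { id }.
In decls ::= params expr params: params is at the end, add FOLLOW(decls) = { id }.
Union: FOLLOW(params) = { (, [, id, int }.

{ (, [, id, int }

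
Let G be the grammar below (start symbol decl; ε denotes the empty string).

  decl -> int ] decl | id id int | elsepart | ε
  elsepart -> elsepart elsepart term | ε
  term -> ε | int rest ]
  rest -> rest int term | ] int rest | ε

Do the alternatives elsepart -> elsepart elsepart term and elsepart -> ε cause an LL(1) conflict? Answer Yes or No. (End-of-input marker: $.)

Yes

FIRST(elsepart elsepart term) = { int, ε } and FIRST(ε) = { ε }.
Both alternatives are nullable, violating the LL(1) condition.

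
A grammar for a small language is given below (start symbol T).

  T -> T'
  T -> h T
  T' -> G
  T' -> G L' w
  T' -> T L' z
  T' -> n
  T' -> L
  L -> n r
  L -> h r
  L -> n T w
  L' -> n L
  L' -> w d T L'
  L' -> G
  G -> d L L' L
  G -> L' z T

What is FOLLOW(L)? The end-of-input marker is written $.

In T' -> L: L is at the end, add FOLLOW(T') = { $, d, h, n, w, z }.
In L' -> n L: L is at the end, add FOLLOW(L') = { h, n, w, z }.
In G -> d L L' L: add FIRST(L' L) = { d, n, w }.
In G -> d L L' L: L is at the end, add FOLLOW(G) = { $, d, h, n, w, z }.
Union: FOLLOW(L) = { $, d, h, n, w, z }.

{ $, d, h, n, w, z }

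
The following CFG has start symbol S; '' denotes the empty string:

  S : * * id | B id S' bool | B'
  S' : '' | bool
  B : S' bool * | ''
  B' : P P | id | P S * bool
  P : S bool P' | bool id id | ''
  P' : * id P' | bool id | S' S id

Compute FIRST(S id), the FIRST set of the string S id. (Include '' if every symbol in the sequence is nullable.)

{ *, bool, id }

Add FIRST(S)\{''} = { *, bool, id }; S is nullable, continue.
id is a terminal; add {id} and stop.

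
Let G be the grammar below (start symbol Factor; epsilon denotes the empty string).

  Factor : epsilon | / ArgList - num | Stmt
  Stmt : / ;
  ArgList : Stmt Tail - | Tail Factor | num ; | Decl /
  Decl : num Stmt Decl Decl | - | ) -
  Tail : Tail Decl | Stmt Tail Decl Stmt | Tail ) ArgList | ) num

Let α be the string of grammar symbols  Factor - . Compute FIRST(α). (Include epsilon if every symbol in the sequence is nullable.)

Add FIRST(Factor)\{epsilon} = { / }; Factor is nullable, continue.
- is a terminal; add {-} and stop.

{ -, / }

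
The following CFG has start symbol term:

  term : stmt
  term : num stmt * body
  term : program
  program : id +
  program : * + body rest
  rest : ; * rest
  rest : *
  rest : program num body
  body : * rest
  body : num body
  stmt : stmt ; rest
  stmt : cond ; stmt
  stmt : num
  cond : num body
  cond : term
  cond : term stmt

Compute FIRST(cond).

{ *, id, num }

cond : num body contributes {num}.
From cond : term: add FIRST(term) = { *, id, num }.
From cond : term stmt: add FIRST(term) = { *, id, num }.
Union: FIRST(cond) = { *, id, num }.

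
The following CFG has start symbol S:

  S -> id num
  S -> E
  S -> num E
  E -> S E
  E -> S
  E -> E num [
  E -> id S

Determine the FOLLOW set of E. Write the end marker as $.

{ $, id, num }

In S -> E: E is at the end, add FOLLOW(S) = { $, id, num }.
In S -> num E: E is at the end, add FOLLOW(S) = { $, id, num }.
In E -> S E: E is at the end, add FOLLOW(E) = { $, id, num }.
In E -> E num [: add FIRST(num [) = { num }.
Union: FOLLOW(E) = { $, id, num }.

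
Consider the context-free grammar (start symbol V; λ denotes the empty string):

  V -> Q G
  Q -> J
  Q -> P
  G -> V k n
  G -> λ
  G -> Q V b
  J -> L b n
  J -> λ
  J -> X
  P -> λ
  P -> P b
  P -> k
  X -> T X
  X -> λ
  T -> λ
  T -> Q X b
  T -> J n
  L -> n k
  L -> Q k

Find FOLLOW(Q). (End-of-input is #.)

{ #, b, k, n }

In V -> Q G: add FIRST(G)\{λ} = { b, k, n }.
  Since G is nullable, also add FOLLOW(V) = { #, b, k }.
In G -> Q V b: add FIRST(V b) = { b, k, n }.
In T -> Q X b: add FIRST(X b) = { b, k, n }.
In L -> Q k: add FIRST(k) = { k }.
Union: FOLLOW(Q) = { #, b, k, n }.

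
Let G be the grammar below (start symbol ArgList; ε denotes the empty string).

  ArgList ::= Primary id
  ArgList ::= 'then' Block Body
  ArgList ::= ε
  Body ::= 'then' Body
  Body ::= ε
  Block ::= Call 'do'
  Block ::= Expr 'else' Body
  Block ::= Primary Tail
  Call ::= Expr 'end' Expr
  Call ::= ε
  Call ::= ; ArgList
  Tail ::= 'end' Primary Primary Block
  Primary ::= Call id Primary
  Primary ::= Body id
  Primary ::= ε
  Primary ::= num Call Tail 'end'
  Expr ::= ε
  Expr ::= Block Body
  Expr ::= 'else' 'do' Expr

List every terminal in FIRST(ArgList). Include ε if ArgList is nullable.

{ 'do', 'else', 'end', 'then', ;, id, num, ε }

From ArgList ::= Primary id: Primary nullable, take FIRST(Primary) ∪ {id} = { 'do', 'else', 'end', 'then', ;, id, num }.
ArgList ::= 'then' Block Body contributes {'then'}.
ArgList ::= ε contributes ε.
Union: FIRST(ArgList) = { 'do', 'else', 'end', 'then', ;, id, num, ε }.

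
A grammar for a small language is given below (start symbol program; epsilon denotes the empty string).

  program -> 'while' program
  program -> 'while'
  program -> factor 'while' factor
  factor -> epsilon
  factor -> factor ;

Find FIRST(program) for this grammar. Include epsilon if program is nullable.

{ 'while', ; }

program -> 'while' program contributes {'while'}.
program -> 'while' contributes {'while'}.
From program -> factor 'while' factor: factor nullable, take FIRST(factor) ∪ {'while'} = { 'while', ; }.
Union: FIRST(program) = { 'while', ; }.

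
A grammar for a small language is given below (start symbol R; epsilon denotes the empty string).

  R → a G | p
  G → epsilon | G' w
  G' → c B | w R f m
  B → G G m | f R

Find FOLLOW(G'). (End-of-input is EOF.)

{ w }

In G → G' w: add FIRST(w) = { w }.
Union: FOLLOW(G') = { w }.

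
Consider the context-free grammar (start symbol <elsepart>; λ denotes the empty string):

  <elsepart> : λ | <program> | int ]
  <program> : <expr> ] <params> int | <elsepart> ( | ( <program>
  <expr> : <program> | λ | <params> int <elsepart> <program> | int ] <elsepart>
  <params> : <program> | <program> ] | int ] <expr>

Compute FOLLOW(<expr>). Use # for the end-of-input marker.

{ ], int }

In <program> : <expr> ] <params> int: add FIRST(] <params> int) = { ] }.
In <params> : int ] <expr>: <expr> is at the end, add FOLLOW(<params>) = { int }.
Union: FOLLOW(<expr>) = { ], int }.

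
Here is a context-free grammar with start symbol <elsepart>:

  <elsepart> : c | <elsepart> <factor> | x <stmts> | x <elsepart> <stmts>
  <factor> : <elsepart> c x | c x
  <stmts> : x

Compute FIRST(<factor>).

From <factor> : <elsepart> c x: add FIRST(<elsepart>) = { c, x }.
<factor> : c x contributes {c}.
Union: FIRST(<factor>) = { c, x }.

{ c, x }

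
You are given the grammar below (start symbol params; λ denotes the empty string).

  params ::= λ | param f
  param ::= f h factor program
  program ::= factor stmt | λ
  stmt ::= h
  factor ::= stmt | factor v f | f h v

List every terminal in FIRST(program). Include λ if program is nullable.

{ f, h, λ }

From program ::= factor stmt: add FIRST(factor) = { f, h }.
program ::= λ contributes λ.
Union: FIRST(program) = { f, h, λ }.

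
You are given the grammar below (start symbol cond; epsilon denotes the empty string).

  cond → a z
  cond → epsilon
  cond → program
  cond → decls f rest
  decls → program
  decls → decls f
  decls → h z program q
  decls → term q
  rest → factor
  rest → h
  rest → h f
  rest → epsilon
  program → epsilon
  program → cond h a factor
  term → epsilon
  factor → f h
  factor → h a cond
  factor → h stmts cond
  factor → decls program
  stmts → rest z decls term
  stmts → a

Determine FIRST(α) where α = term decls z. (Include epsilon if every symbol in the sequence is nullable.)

Add FIRST(term)\{epsilon} = {  }; term is nullable, continue.
Add FIRST(decls)\{epsilon} = { a, f, h, q }; decls is nullable, continue.
z is a terminal; add {z} and stop.

{ a, f, h, q, z }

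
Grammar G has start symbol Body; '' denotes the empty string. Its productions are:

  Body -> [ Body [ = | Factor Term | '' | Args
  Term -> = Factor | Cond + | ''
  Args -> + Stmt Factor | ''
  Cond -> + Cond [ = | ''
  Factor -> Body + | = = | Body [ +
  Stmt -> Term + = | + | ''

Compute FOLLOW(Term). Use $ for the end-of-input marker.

{ $, +, [ }

In Body -> Factor Term: Term is at the end, add FOLLOW(Body) = { $, +, [ }.
In Stmt -> Term + =: add FIRST(+ =) = { + }.
Union: FOLLOW(Term) = { $, +, [ }.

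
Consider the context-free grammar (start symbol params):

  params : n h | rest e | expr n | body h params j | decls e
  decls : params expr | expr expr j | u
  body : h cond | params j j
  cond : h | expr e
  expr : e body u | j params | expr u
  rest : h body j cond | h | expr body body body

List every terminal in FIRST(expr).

{ e, j }

expr : e body u contributes {e}.
expr : j params contributes {j}.
From expr : expr u: add FIRST(expr) = { e, j }.
Union: FIRST(expr) = { e, j }.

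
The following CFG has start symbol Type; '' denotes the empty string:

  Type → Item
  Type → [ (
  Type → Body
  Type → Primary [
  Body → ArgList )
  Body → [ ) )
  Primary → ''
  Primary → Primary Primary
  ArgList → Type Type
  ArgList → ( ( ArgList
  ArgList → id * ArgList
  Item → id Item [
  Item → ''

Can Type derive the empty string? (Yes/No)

Type → Item and each of Item is nullable, so Type ⇒* ''.

Yes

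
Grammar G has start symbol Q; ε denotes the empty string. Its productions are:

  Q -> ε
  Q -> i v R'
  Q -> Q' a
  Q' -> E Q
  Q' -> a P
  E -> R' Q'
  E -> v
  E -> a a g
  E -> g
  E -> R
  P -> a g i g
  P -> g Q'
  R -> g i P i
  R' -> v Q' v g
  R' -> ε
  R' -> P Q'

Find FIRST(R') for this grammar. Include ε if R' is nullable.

R' -> v Q' v g contributes {v}.
R' -> ε contributes ε.
From R' -> P Q': add FIRST(P) = { a, g }.
Union: FIRST(R') = { a, g, v, ε }.

{ a, g, v, ε }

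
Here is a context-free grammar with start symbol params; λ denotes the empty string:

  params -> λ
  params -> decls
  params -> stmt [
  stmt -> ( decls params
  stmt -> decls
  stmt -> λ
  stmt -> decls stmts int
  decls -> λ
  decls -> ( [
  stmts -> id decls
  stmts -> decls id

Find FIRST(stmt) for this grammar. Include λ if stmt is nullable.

stmt -> ( decls params contributes {(}.
From stmt -> decls: add FIRST(decls) = { (, λ } (including λ since decls is nullable).
stmt -> λ contributes λ.
From stmt -> decls stmts int: decls nullable, take FIRST(decls) ∪ FIRST(stmts) = { (, id }.
Union: FIRST(stmt) = { (, id, λ }.

{ (, id, λ }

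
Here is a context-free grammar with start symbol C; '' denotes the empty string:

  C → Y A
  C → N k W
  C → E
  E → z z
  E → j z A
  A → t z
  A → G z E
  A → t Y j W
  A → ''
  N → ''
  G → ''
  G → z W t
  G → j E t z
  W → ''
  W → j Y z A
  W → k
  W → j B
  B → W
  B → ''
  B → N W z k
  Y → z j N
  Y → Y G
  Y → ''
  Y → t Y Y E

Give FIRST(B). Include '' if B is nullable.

{ j, k, z, '' }

From B → W: add FIRST(W) = { j, k, '' } (including '' since W is nullable).
B → '' contributes ''.
From B → N W z k: N, W nullable, take FIRST(N) ∪ FIRST(W) ∪ {z} = { j, k, z }.
Union: FIRST(B) = { j, k, z, '' }.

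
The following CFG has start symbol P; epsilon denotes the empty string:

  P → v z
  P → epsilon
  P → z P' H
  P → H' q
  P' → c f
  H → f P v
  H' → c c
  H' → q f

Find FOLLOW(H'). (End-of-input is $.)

{ q }

In P → H' q: add FIRST(q) = { q }.
Union: FOLLOW(H') = { q }.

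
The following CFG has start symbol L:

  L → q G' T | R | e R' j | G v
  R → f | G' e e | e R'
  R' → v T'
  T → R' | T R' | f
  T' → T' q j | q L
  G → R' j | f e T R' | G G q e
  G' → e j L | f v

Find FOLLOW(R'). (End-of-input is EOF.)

{ EOF, e, f, j, q, v }

In L → e R' j: add FIRST(j) = { j }.
In R → e R': R' is at the end, add FOLLOW(R) = { EOF, e, f, j, q, v }.
In T → R': R' is at the end, add FOLLOW(T) = { EOF, e, f, j, q, v }.
In T → T R': R' is at the end, add FOLLOW(T) = { EOF, e, f, j, q, v }.
In G → R' j: add FIRST(j) = { j }.
In G → f e T R': R' is at the end, add FOLLOW(G) = { f, q, v }.
Union: FOLLOW(R') = { EOF, e, f, j, q, v }.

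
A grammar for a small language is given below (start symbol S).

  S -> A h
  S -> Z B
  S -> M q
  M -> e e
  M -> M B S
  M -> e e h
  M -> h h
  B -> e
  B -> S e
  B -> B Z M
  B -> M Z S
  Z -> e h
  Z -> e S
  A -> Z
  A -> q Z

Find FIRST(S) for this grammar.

{ e, h, q }

From S -> A h: add FIRST(A) = { e, q }.
From S -> Z B: add FIRST(Z) = { e }.
From S -> M q: add FIRST(M) = { e, h }.
Union: FIRST(S) = { e, h, q }.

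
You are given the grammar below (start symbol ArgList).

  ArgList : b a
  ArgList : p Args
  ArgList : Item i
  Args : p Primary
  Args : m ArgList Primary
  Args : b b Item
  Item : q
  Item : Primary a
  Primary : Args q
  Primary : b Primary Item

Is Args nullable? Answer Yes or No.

No nonterminal in this grammar is nullable.
No production of Args has an RHS whose symbols are all nullable, so Args is not nullable.

No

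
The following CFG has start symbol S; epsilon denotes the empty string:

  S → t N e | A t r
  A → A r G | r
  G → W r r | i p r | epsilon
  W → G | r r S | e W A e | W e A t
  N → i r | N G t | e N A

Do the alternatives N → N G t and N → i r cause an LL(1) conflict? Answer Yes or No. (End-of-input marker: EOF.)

Yes

FIRST(N G t) = { e, i } and FIRST(i r) = { i }.
Both contain i, so the two alternatives are not disjoint — LL(1) conflict.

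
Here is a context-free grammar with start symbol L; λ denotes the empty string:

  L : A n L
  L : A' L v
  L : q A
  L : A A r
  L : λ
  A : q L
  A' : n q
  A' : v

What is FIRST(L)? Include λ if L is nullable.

From L : A n L: add FIRST(A) = { q }.
From L : A' L v: add FIRST(A') = { n, v }.
L : q A contributes {q}.
From L : A A r: add FIRST(A) = { q }.
L : λ contributes λ.
Union: FIRST(L) = { n, q, v, λ }.

{ n, q, v, λ }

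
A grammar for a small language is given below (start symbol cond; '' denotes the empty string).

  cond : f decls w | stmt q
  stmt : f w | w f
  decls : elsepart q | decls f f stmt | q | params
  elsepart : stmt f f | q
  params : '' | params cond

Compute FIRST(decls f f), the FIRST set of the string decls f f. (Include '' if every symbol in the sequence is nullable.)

Add FIRST(decls)\{''} = { f, q, w }; decls is nullable, continue.
f is a terminal; add {f} and stop.

{ f, q, w }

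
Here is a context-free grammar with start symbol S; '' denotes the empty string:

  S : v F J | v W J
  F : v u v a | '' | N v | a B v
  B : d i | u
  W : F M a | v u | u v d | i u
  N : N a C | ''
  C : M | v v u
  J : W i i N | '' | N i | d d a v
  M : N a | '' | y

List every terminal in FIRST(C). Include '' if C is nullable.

{ a, v, y, '' }

From C : M: add FIRST(M) = { a, y, '' } (including '' since M is nullable).
C : v v u contributes {v}.
Union: FIRST(C) = { a, v, y, '' }.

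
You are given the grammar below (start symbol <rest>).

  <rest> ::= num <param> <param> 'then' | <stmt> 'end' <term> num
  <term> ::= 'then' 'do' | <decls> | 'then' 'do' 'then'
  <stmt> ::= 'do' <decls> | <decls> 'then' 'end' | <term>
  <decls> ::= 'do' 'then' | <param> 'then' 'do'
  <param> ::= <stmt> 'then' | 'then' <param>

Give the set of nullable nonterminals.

{ } (none)

No nonterminal has an empty production or an RHS whose symbols are all nullable.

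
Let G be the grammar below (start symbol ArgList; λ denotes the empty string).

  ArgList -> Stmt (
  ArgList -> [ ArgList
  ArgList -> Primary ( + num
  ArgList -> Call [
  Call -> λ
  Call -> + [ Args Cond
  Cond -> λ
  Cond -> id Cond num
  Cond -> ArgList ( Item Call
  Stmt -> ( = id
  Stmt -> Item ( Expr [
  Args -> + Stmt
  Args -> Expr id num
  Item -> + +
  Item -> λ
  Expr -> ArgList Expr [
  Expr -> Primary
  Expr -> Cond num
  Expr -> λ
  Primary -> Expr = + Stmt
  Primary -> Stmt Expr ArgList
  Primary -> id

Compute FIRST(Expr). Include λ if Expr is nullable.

{ (, +, =, [, id, num, λ }

From Expr -> ArgList Expr [: add FIRST(ArgList) = { (, +, =, [, id, num }.
From Expr -> Primary: add FIRST(Primary) = { (, +, =, [, id, num }.
From Expr -> Cond num: Cond nullable, take FIRST(Cond) ∪ {num} = { (, +, =, [, id, num }.
Expr -> λ contributes λ.
Union: FIRST(Expr) = { (, +, =, [, id, num, λ }.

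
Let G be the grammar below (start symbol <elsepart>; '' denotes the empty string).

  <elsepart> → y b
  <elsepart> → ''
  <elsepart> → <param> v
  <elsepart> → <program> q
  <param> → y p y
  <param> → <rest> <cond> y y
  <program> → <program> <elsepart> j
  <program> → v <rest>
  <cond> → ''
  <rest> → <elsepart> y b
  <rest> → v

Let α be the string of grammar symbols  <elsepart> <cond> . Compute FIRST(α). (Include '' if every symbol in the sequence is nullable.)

Add FIRST(<elsepart>)\{''} = { v, y }; <elsepart> is nullable, continue.
Add FIRST(<cond>)\{''} = {  }; <cond> is nullable, continue.
Every symbol is nullable, so include ''.

{ v, y, '' }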